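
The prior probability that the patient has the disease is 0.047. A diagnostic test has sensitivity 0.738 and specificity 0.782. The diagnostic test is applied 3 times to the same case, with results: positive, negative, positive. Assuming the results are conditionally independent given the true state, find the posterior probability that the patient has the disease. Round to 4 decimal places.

Let H be the event that the patient has the disease; start with P(H) = 0.047. P('positive'|H) = 0.738, P('positive'|¬H) = 0.218.
Update on result 1 ('positive'): P(H) ← 0.738·0.0470 / (0.738·0.0470 + 0.218·0.9530) = 0.034686/0.24244 = 0.1431.
Update on result 2 ('negative'): P(H) ← 0.262·0.1431 / (0.262·0.1431 + 0.782·0.8569) = 0.037484/0.70760 = 0.0530.
Update on result 3 ('positive'): P(H) ← 0.738·0.0530 / (0.738·0.0530 + 0.218·0.9470) = 0.039095/0.24555 = 0.1592.

Posterior P(H) ≈ 0.1592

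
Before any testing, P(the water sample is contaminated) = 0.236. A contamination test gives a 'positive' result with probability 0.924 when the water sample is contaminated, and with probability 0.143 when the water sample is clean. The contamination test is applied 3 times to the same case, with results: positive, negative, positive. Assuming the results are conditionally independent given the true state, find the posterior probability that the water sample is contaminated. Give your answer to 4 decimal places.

Let H be the event that the water sample is contaminated; start with P(H) = 0.236. P('positive'|H) = 0.924, P('positive'|¬H) = 0.143.
Update on result 1 ('positive'): P(H) ← 0.924·0.2360 / (0.924·0.2360 + 0.143·0.7640) = 0.21806/0.32732 = 0.6662.
Update on result 2 ('negative'): P(H) ← 0.076·0.6662 / (0.076·0.6662 + 0.857·0.3338) = 0.050633/0.33668 = 0.1504.
Update on result 3 ('positive'): P(H) ← 0.924·0.1504 / (0.924·0.1504 + 0.143·0.8496) = 0.13896/0.26045 = 0.5335.

Posterior P(H) ≈ 0.5335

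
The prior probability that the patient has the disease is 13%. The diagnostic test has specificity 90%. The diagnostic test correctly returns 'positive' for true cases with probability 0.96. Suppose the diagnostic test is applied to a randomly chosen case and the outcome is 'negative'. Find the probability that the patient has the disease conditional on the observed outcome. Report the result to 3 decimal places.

P(H | E) ≈ 0.007

Let H be the event that the patient has the disease. P(H) = 0.13, so P(¬H) = 0.87. With E the 'negative' result, P(E|H) = 0.04 and P(E|¬H) = 0.9.
P(E) = 0.04·0.13 + 0.9·0.87 = 0.0052000 + 0.78300 = 0.78820.
By Bayes' theorem, P(H|E) = 0.0052000 / 0.78820 = 0.007.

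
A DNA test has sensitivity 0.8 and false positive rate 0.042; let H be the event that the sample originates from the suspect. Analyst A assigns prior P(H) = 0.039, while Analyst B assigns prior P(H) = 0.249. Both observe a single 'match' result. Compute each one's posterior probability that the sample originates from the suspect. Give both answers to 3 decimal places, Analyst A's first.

Analyst A: 0.436; Analyst B: 0.863

The likelihood ratio for a 'match' result is 0.8/0.042 = 19.048.
Analyst A: prior odds 0.039/0.961 = 0.040583; posterior odds 0.77300; posterior probability 0.436.
Analyst B: prior odds 0.249/0.751 = 0.33156; posterior odds 6.3154; posterior probability 0.863.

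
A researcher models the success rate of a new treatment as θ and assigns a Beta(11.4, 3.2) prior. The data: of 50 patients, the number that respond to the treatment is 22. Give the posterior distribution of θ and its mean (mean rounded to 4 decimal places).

The binomial likelihood is conjugate to the Beta prior: with 22 successes and 28 failures, the posterior is Beta(11.4+22, 3.2+28) = Beta(33.4, 31.2).
Posterior mean = α/(α+β) = 33.4/64.6 = 0.5170.

Posterior: Beta(33.4, 31.2); mean ≈ 0.5170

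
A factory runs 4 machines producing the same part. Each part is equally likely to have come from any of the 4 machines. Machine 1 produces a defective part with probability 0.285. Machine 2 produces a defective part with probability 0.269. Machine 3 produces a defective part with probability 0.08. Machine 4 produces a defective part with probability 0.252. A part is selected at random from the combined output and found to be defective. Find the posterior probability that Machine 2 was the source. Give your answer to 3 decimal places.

Posterior probability ≈ 0.304

P(defective|M1) = 0.285; P(defective|M2) = 0.269; P(defective|M3) = 0.08; P(defective|M4) = 0.252.
Prior × likelihood for each source: 0.25·0.285=0.07125, 0.25·0.269=0.06725, 0.25·0.08=0.02000, 0.25·0.252=0.06300. Summing gives P(defective) = 0.22150.
P(Machine 2 | defective) = 0.06725 / 0.22150 = 0.304.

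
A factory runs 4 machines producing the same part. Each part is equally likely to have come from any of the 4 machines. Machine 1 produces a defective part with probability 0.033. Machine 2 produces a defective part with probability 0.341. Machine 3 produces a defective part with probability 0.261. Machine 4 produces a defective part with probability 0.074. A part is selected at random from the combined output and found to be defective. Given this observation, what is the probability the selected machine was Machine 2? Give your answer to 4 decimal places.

Posterior probability ≈ 0.4810

Tabulate prior·likelihood by source: [1] prior 0.25, lik 0.033, product 0.008250; [2] prior 0.25, lik 0.341, product 0.08525; [3] prior 0.25, lik 0.261, product 0.06525; [4] prior 0.25, lik 0.074, product 0.01850.
Normalizing constant = 0.17725; the posterior for Machine 2 is its product over the sum, 0.08525/0.17725 = 0.4810.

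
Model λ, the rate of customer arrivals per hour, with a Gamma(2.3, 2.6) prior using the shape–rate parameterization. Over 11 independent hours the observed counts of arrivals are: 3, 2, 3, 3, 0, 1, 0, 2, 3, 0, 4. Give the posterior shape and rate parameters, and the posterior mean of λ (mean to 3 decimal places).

Posterior: Gamma(shape=23.3, rate=13.6); mean ≈ 1.713

The Poisson likelihood adds the total count to the shape and the number of exposure periods to the rate. Here ∑xᵢ = 21 and n = 11, so shape 2.3→23.3 and rate 2.6→13.6.
E[λ | data] = 23.3/13.6 = 1.713.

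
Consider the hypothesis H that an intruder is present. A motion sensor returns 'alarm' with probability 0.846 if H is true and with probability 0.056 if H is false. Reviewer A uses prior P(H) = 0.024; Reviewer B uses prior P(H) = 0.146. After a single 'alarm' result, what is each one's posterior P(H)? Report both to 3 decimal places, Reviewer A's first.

Reviewer A: 0.271; Reviewer B: 0.721

P('+'|H) = 0.846, P('+'|¬H) = 0.056.
Reviewer A: numerator 0.846·0.024 = 0.020304; evidence = 0.020304+0.056·0.976 = 0.074960; posterior = 0.271.
Reviewer B: numerator 0.846·0.146 = 0.12352; evidence = 0.12352+0.056·0.854 = 0.17134; posterior = 0.721.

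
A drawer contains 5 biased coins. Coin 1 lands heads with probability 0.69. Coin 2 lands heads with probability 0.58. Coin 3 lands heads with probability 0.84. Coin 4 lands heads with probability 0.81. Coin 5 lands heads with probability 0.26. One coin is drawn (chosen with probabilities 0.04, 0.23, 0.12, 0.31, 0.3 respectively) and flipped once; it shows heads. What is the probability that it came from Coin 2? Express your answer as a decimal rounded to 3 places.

Posterior probability ≈ 0.226

P(heads|C1) = 0.69; P(heads|C2) = 0.58; P(heads|C3) = 0.84; P(heads|C4) = 0.81; P(heads|C5) = 0.26.
Prior × likelihood for each source: 0.04·0.69=0.02760, 0.23·0.58=0.1334, 0.12·0.84=0.1008, 0.31·0.81=0.2511, 0.3·0.26=0.07800. Summing gives P(heads) = 0.59090.
P(Coin 2 | heads) = 0.1334 / 0.59090 = 0.226.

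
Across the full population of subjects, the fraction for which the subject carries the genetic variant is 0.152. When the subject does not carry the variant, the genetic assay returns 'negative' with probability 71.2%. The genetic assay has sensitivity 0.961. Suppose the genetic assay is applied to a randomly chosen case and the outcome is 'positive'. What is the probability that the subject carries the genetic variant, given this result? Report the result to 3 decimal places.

P(H | E) ≈ 0.374

Write H for 'the subject carries the genetic variant'. Prior odds H:¬H = 0.152/0.848 = 0.17925. For the 'positive' outcome, the likelihood ratio is 0.961/0.288 = 3.3368.
Posterior odds = 0.17925 × 3.3368 = 0.59811, so P(H|E) = 0.59811/(1+0.59811) = 0.374.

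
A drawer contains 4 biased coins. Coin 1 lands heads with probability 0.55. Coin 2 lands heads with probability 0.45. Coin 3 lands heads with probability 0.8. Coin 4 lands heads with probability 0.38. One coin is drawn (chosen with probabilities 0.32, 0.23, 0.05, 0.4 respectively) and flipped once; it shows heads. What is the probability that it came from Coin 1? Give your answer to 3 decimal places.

P(heads|C1) = 0.55; P(heads|C2) = 0.45; P(heads|C3) = 0.8; P(heads|C4) = 0.38.
Prior × likelihood for each source: 0.32·0.55=0.1760, 0.23·0.45=0.1035, 0.05·0.8=0.04000, 0.4·0.38=0.1520. Summing gives P(heads) = 0.47150.
P(Coin 1 | heads) = 0.1760 / 0.47150 = 0.373.

Posterior probability ≈ 0.373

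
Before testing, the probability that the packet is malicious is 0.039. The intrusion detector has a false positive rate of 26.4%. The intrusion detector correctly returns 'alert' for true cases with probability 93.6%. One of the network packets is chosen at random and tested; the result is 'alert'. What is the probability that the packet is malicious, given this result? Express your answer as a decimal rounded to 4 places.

Let H be the event that the packet is malicious. P(H) = 0.039, so P(¬H) = 0.961. With E the 'alert' result, P(E|H) = 0.936 and P(E|¬H) = 0.264.
P(E) = 0.936·0.039 + 0.264·0.961 = 0.036504 + 0.25370 = 0.29021.
By Bayes' theorem, P(H|E) = 0.036504 / 0.29021 = 0.1258.

P(H | E) ≈ 0.1258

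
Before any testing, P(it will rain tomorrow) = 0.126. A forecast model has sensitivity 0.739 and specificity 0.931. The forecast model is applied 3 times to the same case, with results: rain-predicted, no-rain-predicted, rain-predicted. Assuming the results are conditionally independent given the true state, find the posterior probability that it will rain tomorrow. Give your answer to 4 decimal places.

Posterior P(H) ≈ 0.8226

Let H be the event that it will rain tomorrow; start with P(H) = 0.126. P('rain-predicted'|H) = 0.739, P('rain-predicted'|¬H) = 0.069.
Update on result 1 ('rain-predicted'): P(H) ← 0.739·0.1260 / (0.739·0.1260 + 0.069·0.8740) = 0.093114/0.15342 = 0.6069.
Update on result 2 ('no-rain-predicted'): P(H) ← 0.261·0.6069 / (0.261·0.6069 + 0.931·0.3931) = 0.15841/0.52436 = 0.3021.
Update on result 3 ('rain-predicted'): P(H) ← 0.739·0.3021 / (0.739·0.3021 + 0.069·0.6979) = 0.22325/0.27140 = 0.8226.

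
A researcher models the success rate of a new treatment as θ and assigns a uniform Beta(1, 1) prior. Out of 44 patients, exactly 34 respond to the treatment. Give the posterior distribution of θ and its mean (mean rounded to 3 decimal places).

Observing 34 successes and 10 failures updates Beta(1, 1) by adding the success and failure counts to the two shape parameters: α = 1+34 = 35, β = 1+10 = 11.
E[θ | data] = 35/(35+11) = 0.761.

Posterior: Beta(35, 11); mean ≈ 0.761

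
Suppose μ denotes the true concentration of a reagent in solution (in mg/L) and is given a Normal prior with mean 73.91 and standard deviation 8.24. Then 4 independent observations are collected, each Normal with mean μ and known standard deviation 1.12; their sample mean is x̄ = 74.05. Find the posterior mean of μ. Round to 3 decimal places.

Posterior mean ≈ 74.049

With known σ, the Normal prior is conjugate. Weight on the data is w = (n/σ²)/(n/σ² + 1/τ₀²) = 3.18878/(3.18878+0.0147281) = 0.99540.
Posterior mean = w·x̄ + (1−w)·μ₀ = 0.99540·74.05 + 0.0045975·73.91 = 74.049.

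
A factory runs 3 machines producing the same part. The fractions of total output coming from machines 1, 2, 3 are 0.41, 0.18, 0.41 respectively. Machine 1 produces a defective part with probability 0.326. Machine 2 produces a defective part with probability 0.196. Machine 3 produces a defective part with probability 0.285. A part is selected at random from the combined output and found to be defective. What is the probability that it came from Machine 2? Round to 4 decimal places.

P(defective|M1) = 0.326; P(defective|M2) = 0.196; P(defective|M3) = 0.285.
Prior × likelihood for each source: 0.41·0.326=0.1337, 0.18·0.196=0.03528, 0.41·0.285=0.1168. Summing gives P(defective) = 0.28579.
P(Machine 2 | defective) = 0.03528 / 0.28579 = 0.1234.

Posterior probability ≈ 0.1234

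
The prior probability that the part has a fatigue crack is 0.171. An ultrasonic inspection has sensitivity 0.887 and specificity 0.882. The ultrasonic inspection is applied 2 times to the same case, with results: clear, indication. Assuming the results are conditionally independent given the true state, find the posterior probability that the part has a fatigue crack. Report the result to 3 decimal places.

With H the event that the part has a fatigue crack, the joint likelihood of the observed sequence is P(data|H) = 0.113·0.887 = 0.10023 and P(data|¬H) = 0.882·0.118 = 0.10408.
Bayes: P(H|data) = 0.171·0.10023 / (0.171·0.10023 + 0.829·0.10408) = 0.017140/0.10342 = 0.1657.

Posterior P(H) ≈ 0.166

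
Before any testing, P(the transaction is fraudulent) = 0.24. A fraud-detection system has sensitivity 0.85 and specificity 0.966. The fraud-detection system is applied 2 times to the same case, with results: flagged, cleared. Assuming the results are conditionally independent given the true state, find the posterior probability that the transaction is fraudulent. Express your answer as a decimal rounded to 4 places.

Posterior P(H) ≈ 0.5507

Let H be the event that the transaction is fraudulent; start with P(H) = 0.24. P('flagged'|H) = 0.85, P('flagged'|¬H) = 0.034.
Update on result 1 ('flagged'): P(H) ← 0.85·0.2400 / (0.85·0.2400 + 0.034·0.7600) = 0.20400/0.22984 = 0.8876.
Update on result 2 ('cleared'): P(H) ← 0.15·0.8876 / (0.15·0.8876 + 0.966·0.1124) = 0.13314/0.24174 = 0.5507.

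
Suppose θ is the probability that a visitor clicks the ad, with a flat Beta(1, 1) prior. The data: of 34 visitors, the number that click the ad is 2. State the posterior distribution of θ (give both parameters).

Posterior: Beta(3, 33)

The binomial likelihood is conjugate to the Beta prior: with 2 successes and 32 failures, the posterior is Beta(1+2, 1+32) = Beta(3, 33).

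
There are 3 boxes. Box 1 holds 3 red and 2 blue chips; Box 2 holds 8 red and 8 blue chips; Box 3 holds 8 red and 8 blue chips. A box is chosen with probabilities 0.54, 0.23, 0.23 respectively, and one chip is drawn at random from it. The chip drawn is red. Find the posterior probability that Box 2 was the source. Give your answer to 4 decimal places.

Posterior probability ≈ 0.2076

Tabulate prior·likelihood by source: [1] prior 0.54, lik 0.6, product 0.3240; [2] prior 0.23, lik 0.5, product 0.1150; [3] prior 0.23, lik 0.5, product 0.1150.
Normalizing constant = 0.55400; the posterior for Box 2 is its product over the sum, 0.1150/0.55400 = 0.2076.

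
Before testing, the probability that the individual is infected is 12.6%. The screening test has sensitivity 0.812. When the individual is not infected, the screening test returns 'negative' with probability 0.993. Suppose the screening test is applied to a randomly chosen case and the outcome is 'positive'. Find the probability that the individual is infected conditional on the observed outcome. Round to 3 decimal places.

Let H be the event that the individual is infected. P(H) = 0.126, so P(¬H) = 0.874. With E the 'positive' result, P(E|H) = 0.812 and P(E|¬H) = 0.007.
P(E) = 0.812·0.126 + 0.007·0.874 = 0.10231 + 0.0061180 = 0.10843.
By Bayes' theorem, P(H|E) = 0.10231 / 0.10843 = 0.944.

P(H | E) ≈ 0.944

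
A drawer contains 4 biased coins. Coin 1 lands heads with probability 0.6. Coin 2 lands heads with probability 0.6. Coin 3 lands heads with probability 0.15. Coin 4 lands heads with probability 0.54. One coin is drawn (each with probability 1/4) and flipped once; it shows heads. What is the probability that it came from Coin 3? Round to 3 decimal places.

Posterior probability ≈ 0.079

P(heads|C1) = 0.6; P(heads|C2) = 0.6; P(heads|C3) = 0.15; P(heads|C4) = 0.54.
Prior × likelihood for each source: 0.25·0.6=0.1500, 0.25·0.6=0.1500, 0.25·0.15=0.03750, 0.25·0.54=0.1350. Summing gives P(heads) = 0.47250.
P(Coin 3 | heads) = 0.03750 / 0.47250 = 0.079.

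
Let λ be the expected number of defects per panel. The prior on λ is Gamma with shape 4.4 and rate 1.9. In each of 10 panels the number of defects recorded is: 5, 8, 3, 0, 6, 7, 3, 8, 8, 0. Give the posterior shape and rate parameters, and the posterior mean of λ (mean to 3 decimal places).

Posterior: Gamma(shape=52.4, rate=11.9); mean ≈ 4.403

Total count ∑xᵢ = 48 over n = 10 panels.
Gamma is conjugate to the Poisson likelihood: posterior is Gamma(shape = 4.4+48 = 52.4, rate = 1.9+10 = 11.9).
E[λ | data] = 52.4/11.9 = 4.403.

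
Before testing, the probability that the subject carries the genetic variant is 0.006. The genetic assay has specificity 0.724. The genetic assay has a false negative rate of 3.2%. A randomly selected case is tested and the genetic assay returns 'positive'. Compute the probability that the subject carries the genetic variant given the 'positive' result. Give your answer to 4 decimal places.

P(H | E) ≈ 0.0207

Let H be the event that the subject carries the genetic variant. P(H) = 0.006, so P(¬H) = 0.994. With E the 'positive' result, P(E|H) = 0.968 and P(E|¬H) = 0.276.
P(E) = 0.968·0.006 + 0.276·0.994 = 0.0058080 + 0.27434 = 0.28015.
By Bayes' theorem, P(H|E) = 0.0058080 / 0.28015 = 0.0207.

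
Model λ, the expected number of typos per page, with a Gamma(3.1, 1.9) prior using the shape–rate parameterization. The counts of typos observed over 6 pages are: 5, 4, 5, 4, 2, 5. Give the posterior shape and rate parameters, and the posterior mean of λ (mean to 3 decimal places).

Total count ∑xᵢ = 25 over n = 6 pages.
Gamma is conjugate to the Poisson likelihood: posterior is Gamma(shape = 3.1+25 = 28.1, rate = 1.9+6 = 7.9).
Posterior mean = shape/rate = 28.1/7.9 = 3.557.

Posterior: Gamma(shape=28.1, rate=7.9); mean ≈ 3.557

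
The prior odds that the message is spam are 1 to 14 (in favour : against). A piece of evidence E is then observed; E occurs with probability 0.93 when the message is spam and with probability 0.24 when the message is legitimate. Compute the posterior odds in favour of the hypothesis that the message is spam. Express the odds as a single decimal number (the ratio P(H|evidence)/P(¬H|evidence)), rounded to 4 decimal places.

Posterior odds ≈ 0.2768

Prior odds = 1/14 = 0.071429. In log-odds, ln(0.071429) = -2.6391.
Add log likelihood ratio: ln(3.8750) = 1.3545.
Posterior log-odds = -1.2845, so posterior odds = exp(-1.2845) = 0.27679.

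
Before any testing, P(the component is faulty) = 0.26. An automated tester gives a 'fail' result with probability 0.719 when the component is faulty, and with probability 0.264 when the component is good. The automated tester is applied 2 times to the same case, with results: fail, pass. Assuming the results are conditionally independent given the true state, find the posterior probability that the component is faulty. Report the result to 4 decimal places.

Posterior P(H) ≈ 0.2676

With H the event that the component is faulty, the joint likelihood of the observed sequence is P(data|H) = 0.719·0.281 = 0.20204 and P(data|¬H) = 0.264·0.736 = 0.19430.
Bayes: P(H|data) = 0.26·0.20204 / (0.26·0.20204 + 0.74·0.19430) = 0.052530/0.19632 = 0.2676.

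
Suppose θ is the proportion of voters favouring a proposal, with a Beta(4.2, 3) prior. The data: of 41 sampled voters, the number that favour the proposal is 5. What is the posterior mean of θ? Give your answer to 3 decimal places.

Posterior mean ≈ 0.191

Observing 5 successes and 36 failures updates Beta(4.2, 3) by adding the success and failure counts to the two shape parameters: α = 4.2+5 = 9.2, β = 3+36 = 39.
E[θ | data] = 9.2/(9.2+39) = 0.191.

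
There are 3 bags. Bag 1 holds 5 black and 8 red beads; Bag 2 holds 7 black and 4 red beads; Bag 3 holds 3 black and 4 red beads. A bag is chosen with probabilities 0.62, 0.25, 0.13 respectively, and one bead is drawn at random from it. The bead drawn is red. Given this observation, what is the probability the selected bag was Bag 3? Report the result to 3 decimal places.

Tabulate prior·likelihood by source: [1] prior 0.62, lik 0.6154, product 0.3815; [2] prior 0.25, lik 0.3636, product 0.09091; [3] prior 0.13, lik 0.5714, product 0.07429.
Normalizing constant = 0.54673; the posterior for Bag 3 is its product over the sum, 0.07429/0.54673 = 0.136.

Posterior probability ≈ 0.136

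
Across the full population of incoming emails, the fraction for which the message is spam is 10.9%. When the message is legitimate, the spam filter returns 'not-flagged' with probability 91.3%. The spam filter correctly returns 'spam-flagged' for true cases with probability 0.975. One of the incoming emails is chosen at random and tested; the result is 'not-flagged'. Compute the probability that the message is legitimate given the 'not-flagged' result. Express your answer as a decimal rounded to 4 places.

Let H be the event that the message is spam. P(H) = 0.109, so P(¬H) = 0.891. With E the 'not-flagged' result, P(E|H) = 0.025 and P(E|¬H) = 0.913.
P(E) = 0.025·0.109 + 0.913·0.891 = 0.0027250 + 0.81348 = 0.81621.
By Bayes' theorem, P(H|E) = 0.0027250 / 0.81621 = 0.0033. Hence P(¬H|E) = 1 − 0.0033 = 0.9967.

P(¬H | E) ≈ 0.9967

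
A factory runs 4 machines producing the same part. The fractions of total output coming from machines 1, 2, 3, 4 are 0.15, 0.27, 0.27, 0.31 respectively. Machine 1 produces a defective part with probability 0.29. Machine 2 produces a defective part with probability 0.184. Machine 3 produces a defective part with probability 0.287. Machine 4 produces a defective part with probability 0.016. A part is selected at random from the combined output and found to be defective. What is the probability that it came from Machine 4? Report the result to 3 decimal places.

Posterior probability ≈ 0.028

P(defective|M1) = 0.29; P(defective|M2) = 0.184; P(defective|M3) = 0.287; P(defective|M4) = 0.016.
Prior × likelihood for each source: 0.15·0.29=0.04350, 0.27·0.184=0.04968, 0.27·0.287=0.07749, 0.31·0.016=0.004960. Summing gives P(defective) = 0.17563.
P(Machine 4 | defective) = 0.004960 / 0.17563 = 0.028.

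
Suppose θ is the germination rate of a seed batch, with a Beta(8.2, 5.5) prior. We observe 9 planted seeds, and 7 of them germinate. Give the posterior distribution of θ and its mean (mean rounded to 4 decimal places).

Posterior: Beta(15.2, 7.5); mean ≈ 0.6696

Observing 7 successes and 2 failures updates Beta(8.2, 5.5) by adding the success and failure counts to the two shape parameters: α = 8.2+7 = 15.2, β = 5.5+2 = 7.5.
Posterior mean = α/(α+β) = 15.2/22.7 = 0.6696.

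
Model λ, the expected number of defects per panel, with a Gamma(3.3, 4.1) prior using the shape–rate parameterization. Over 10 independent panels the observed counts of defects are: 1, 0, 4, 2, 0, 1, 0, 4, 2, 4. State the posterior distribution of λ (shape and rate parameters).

Total count ∑xᵢ = 18 over n = 10 panels.
Gamma is conjugate to the Poisson likelihood: posterior is Gamma(shape = 3.3+18 = 21.3, rate = 4.1+10 = 14.1).

Posterior: Gamma(shape=21.3, rate=14.1)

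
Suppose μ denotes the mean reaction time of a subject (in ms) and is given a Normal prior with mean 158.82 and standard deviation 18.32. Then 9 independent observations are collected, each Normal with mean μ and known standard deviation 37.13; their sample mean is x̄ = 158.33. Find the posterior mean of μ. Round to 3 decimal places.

Prior precision 1/τ₀² = 1/18.32² = 0.00297954; data precision n/σ² = 9/37.13² = 0.00652819.
Posterior precision = 0.00297954 + 0.00652819 = 0.00950773.
Posterior mean = (0.00297954·158.82 + 0.00652819·158.33) / 0.00950773 = 158.484.

Posterior mean ≈ 158.484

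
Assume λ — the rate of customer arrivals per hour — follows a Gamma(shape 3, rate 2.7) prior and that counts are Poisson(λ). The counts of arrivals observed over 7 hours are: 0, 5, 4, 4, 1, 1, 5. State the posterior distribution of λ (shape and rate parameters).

The Poisson likelihood adds the total count to the shape and the number of exposure periods to the rate. Here ∑xᵢ = 20 and n = 7, so shape 3→23 and rate 2.7→9.7.

Posterior: Gamma(shape=23, rate=9.7)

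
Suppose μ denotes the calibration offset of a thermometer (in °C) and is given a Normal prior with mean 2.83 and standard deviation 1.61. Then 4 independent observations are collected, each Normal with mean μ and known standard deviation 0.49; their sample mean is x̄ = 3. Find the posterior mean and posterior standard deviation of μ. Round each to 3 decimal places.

Posterior mean ≈ 2.996; posterior SD ≈ 0.242

Prior precision 1/τ₀² = 1/1.61² = 0.385788; data precision n/σ² = 4/0.49² = 16.6597.
Posterior precision = 0.385788 + 16.6597 = 17.0455, giving posterior SD = 1/√17.0455 = 0.242.
Posterior mean = (0.385788·2.83 + 16.6597·3) / 17.0455 = 2.996.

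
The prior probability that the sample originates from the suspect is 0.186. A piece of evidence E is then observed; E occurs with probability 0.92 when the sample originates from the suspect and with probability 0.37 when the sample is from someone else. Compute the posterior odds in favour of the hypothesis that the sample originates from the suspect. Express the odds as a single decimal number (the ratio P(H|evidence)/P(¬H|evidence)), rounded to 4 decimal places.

Posterior odds ≈ 0.5682

Prior odds = 0.186/(1−0.186) = 0.22850. In log-odds, ln(0.22850) = -1.4762.
Add log likelihood ratio: ln(2.4865) = 0.91087.
Posterior log-odds = -0.56534, so posterior odds = exp(-0.56534) = 0.56817.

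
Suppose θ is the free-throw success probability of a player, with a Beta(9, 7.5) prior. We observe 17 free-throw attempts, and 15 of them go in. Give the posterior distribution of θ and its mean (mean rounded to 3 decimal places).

Observing 15 successes and 2 failures updates Beta(9, 7.5) by adding the success and failure counts to the two shape parameters: α = 9+15 = 24, β = 7.5+2 = 9.5.
E[θ | data] = 24/(24+9.5) = 0.716.

Posterior: Beta(24, 9.5); mean ≈ 0.716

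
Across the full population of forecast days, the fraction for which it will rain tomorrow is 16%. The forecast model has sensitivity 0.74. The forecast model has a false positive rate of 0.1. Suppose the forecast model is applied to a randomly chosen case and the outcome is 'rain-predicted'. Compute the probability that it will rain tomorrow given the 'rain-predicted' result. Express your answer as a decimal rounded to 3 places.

Let H be the event that it will rain tomorrow. P(H) = 0.16, so P(¬H) = 0.84. With E the 'rain-predicted' result, P(E|H) = 0.74 and P(E|¬H) = 0.1.
P(E) = 0.74·0.16 + 0.1·0.84 = 0.11840 + 0.084000 = 0.20240.
By Bayes' theorem, P(H|E) = 0.11840 / 0.20240 = 0.585.

P(H | E) ≈ 0.585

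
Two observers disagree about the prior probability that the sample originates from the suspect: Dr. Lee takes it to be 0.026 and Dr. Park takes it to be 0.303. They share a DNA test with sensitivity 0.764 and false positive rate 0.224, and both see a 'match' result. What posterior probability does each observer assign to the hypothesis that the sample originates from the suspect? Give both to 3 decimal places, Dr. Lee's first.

The likelihood ratio for a 'match' result is 0.764/0.224 = 3.4107.
Dr. Lee: prior odds 0.026/0.974 = 0.026694; posterior odds 0.091046; posterior probability 0.083.
Dr. Park: prior odds 0.303/0.697 = 0.43472; posterior odds 1.4827; posterior probability 0.597.

Dr. Lee: 0.083; Dr. Park: 0.597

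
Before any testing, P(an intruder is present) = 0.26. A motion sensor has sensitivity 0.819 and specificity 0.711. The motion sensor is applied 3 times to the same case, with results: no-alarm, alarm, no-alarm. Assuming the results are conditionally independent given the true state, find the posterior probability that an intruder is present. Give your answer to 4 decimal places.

Posterior P(H) ≈ 0.0606

Let H be the event that an intruder is present; start with P(H) = 0.26. P('alarm'|H) = 0.819, P('alarm'|¬H) = 0.289.
Update on result 1 ('no-alarm'): P(H) ← 0.181·0.2600 / (0.181·0.2600 + 0.711·0.7400) = 0.047060/0.57320 = 0.0821.
Update on result 2 ('alarm'): P(H) ← 0.819·0.0821 / (0.819·0.0821 + 0.289·0.9179) = 0.067240/0.33251 = 0.2022.
Update on result 3 ('no-alarm'): P(H) ← 0.181·0.2022 / (0.181·0.2022 + 0.711·0.7978) = 0.036602/0.60382 = 0.0606.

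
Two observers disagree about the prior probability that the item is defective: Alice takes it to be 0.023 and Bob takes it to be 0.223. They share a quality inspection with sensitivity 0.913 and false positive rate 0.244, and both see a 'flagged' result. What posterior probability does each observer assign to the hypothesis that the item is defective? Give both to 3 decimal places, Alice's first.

Alice: 0.081; Bob: 0.518

The likelihood ratio for a 'flagged' result is 0.913/0.244 = 3.7418.
Alice: prior odds 0.023/0.977 = 0.023541; posterior odds 0.088087; posterior probability 0.081.
Bob: prior odds 0.223/0.777 = 0.28700; posterior odds 1.0739; posterior probability 0.518.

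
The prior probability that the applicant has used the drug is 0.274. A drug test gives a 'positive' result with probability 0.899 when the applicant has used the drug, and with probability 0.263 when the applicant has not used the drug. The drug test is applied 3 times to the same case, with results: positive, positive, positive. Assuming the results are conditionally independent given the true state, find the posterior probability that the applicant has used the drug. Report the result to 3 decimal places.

Posterior P(H) ≈ 0.938

With H the event that the applicant has used the drug, the joint likelihood of the observed sequence is P(data|H) = 0.899·0.899·0.899 = 0.72657 and P(data|¬H) = 0.263·0.263·0.263 = 0.018191.
Bayes: P(H|data) = 0.274·0.72657 / (0.274·0.72657 + 0.726·0.018191) = 0.19908/0.21229 = 0.9378.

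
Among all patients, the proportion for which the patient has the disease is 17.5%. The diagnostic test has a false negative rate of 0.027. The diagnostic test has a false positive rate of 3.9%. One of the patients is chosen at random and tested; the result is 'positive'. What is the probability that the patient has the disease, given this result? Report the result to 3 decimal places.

P(H | E) ≈ 0.841

Let H be the event that the patient has the disease. P(H) = 0.175, so P(¬H) = 0.825. With E the 'positive' result, P(E|H) = 0.973 and P(E|¬H) = 0.039.
P(E) = 0.973·0.175 + 0.039·0.825 = 0.17027 + 0.032175 = 0.20245.
By Bayes' theorem, P(H|E) = 0.17027 / 0.20245 = 0.841.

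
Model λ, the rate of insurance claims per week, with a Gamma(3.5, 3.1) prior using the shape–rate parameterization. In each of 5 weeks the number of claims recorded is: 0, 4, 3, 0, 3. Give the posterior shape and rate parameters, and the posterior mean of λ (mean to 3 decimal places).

Total count ∑xᵢ = 10 over n = 5 weeks.
Gamma is conjugate to the Poisson likelihood: posterior is Gamma(shape = 3.5+10 = 13.5, rate = 3.1+5 = 8.1).
E[λ | data] = 13.5/8.1 = 1.667.

Posterior: Gamma(shape=13.5, rate=8.1); mean ≈ 1.667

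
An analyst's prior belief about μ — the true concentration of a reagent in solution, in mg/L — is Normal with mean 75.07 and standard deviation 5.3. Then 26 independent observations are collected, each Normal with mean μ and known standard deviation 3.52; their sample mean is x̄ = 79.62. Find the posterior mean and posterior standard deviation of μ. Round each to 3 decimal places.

With known σ, the Normal prior is conjugate. Weight on the data is w = (n/σ²)/(n/σ² + 1/τ₀²) = 2.09840/(2.09840+0.0355999) = 0.98332.
Posterior mean = w·x̄ + (1−w)·μ₀ = 0.98332·79.62 + 0.016682·75.07 = 79.544. Posterior variance = 1/(2.09840+0.0355999) = 0.468604, so SD = 0.685.

Posterior mean ≈ 79.544; posterior SD ≈ 0.685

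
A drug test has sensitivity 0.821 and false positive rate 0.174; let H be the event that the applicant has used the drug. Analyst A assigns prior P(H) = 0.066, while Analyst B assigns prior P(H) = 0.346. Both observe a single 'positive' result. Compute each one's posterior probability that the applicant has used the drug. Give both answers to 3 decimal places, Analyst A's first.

Analyst A: 0.250; Analyst B: 0.714

P('+'|H) = 0.821, P('+'|¬H) = 0.174.
Analyst A: numerator 0.821·0.066 = 0.054186; evidence = 0.054186+0.174·0.934 = 0.21670; posterior = 0.250.
Analyst B: numerator 0.821·0.346 = 0.28407; evidence = 0.28407+0.174·0.654 = 0.39786; posterior = 0.714.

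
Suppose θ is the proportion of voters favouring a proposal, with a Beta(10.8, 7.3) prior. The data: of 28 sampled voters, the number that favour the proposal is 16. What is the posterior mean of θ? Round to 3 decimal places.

Posterior mean ≈ 0.581

The binomial likelihood is conjugate to the Beta prior: with 16 successes and 12 failures, the posterior is Beta(10.8+16, 7.3+12) = Beta(26.8, 19.3).
E[θ | data] = 26.8/(26.8+19.3) = 0.581.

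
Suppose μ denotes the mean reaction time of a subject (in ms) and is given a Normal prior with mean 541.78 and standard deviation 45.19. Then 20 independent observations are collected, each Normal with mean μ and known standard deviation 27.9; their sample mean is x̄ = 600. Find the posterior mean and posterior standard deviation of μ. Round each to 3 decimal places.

Posterior mean ≈ 598.911; posterior SD ≈ 6.180

Prior precision 1/τ₀² = 1/45.19² = 0.00048968; data precision n/σ² = 20/27.9² = 0.0256934.
Posterior precision = 0.00048968 + 0.0256934 = 0.0261831, giving posterior SD = 1/√0.0261831 = 6.180.
Posterior mean = (0.00048968·541.78 + 0.0256934·600) / 0.0261831 = 598.911.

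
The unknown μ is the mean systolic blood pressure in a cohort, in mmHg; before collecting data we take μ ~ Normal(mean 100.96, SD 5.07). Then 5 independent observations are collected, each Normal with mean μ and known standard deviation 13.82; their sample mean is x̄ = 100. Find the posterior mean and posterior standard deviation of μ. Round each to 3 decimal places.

Posterior mean ≈ 100.574; posterior SD ≈ 3.920

Prior precision 1/τ₀² = 1/5.07² = 0.0389031; data precision n/σ² = 5/13.82² = 0.0261791.
Posterior precision = 0.0389031 + 0.0261791 = 0.0650821, giving posterior SD = 1/√0.0650821 = 3.920.
Posterior mean = (0.0389031·100.96 + 0.0261791·100) / 0.0650821 = 100.574.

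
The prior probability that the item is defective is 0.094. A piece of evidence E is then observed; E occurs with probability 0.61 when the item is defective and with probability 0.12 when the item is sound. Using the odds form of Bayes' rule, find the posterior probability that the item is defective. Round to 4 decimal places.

Prior odds = 0.094/(1−0.094) = 0.10375.
Likelihood ratio for E = 0.61/0.12 = 5.0833.
Posterior odds = prior odds × LR = 0.52741.
Posterior probability = odds/(1+odds) = 0.52741/1.5274 = 0.3453.

Posterior probability ≈ 0.3453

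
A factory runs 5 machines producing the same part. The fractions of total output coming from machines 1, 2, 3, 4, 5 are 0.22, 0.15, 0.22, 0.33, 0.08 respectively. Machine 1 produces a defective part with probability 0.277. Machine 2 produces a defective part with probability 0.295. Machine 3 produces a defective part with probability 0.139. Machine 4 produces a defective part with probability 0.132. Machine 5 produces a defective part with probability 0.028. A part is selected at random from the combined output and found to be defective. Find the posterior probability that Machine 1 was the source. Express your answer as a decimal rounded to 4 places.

P(defective|M1) = 0.277; P(defective|M2) = 0.295; P(defective|M3) = 0.139; P(defective|M4) = 0.132; P(defective|M5) = 0.028.
Prior × likelihood for each source: 0.22·0.277=0.06094, 0.15·0.295=0.04425, 0.22·0.139=0.03058, 0.33·0.132=0.04356, 0.08·0.028=0.002240. Summing gives P(defective) = 0.18157.
P(Machine 1 | defective) = 0.06094 / 0.18157 = 0.3356.

Posterior probability ≈ 0.3356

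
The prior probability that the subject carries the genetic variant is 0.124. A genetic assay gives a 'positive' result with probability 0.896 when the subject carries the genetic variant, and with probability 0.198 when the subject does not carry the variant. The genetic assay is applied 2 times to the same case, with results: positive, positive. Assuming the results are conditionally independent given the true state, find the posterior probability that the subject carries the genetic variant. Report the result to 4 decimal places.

Let H be the event that the subject carries the genetic variant; start with P(H) = 0.124. P('positive'|H) = 0.896, P('positive'|¬H) = 0.198.
Update on result 1 ('positive'): P(H) ← 0.896·0.1240 / (0.896·0.1240 + 0.198·0.8760) = 0.11110/0.28455 = 0.3905.
Update on result 2 ('positive'): P(H) ← 0.896·0.3905 / (0.896·0.3905 + 0.198·0.6095) = 0.34985/0.47054 = 0.7435.

Posterior P(H) ≈ 0.7435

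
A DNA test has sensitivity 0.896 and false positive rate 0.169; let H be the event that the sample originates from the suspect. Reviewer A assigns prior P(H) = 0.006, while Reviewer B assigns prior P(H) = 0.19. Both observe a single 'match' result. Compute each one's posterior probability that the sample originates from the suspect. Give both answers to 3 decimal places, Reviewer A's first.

P('+'|H) = 0.896, P('+'|¬H) = 0.169.
Reviewer A: numerator 0.896·0.006 = 0.0053760; evidence = 0.0053760+0.169·0.994 = 0.17336; posterior = 0.031.
Reviewer B: numerator 0.896·0.19 = 0.17024; evidence = 0.17024+0.169·0.81 = 0.30713; posterior = 0.554.

Reviewer A: 0.031; Reviewer B: 0.554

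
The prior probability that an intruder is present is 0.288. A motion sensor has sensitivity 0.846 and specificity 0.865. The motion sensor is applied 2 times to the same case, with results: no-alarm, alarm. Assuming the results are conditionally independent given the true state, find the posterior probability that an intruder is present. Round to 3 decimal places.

With H the event that an intruder is present, the joint likelihood of the observed sequence is P(data|H) = 0.154·0.846 = 0.13028 and P(data|¬H) = 0.865·0.135 = 0.11678.
Bayes: P(H|data) = 0.288·0.13028 / (0.288·0.13028 + 0.712·0.11678) = 0.037522/0.12067 = 0.3110.

Posterior P(H) ≈ 0.311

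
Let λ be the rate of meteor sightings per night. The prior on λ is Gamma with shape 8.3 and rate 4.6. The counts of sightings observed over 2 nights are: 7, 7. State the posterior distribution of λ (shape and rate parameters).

The Poisson likelihood adds the total count to the shape and the number of exposure periods to the rate. Here ∑xᵢ = 14 and n = 2, so shape 8.3→22.3 and rate 4.6→6.6.

Posterior: Gamma(shape=22.3, rate=6.6)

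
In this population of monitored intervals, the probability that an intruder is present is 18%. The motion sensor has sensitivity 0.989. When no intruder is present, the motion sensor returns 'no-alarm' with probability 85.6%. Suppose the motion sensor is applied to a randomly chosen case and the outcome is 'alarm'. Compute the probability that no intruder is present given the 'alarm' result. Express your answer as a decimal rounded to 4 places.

Write H for 'an intruder is present'. Prior odds H:¬H = 0.18/0.82 = 0.21951. For the 'alarm' outcome, the likelihood ratio is 0.989/0.144 = 6.8681.
Posterior odds = 0.21951 × 6.8681 = 1.5076, so P(H|E) = 1.5076/(1+1.5076) = 0.6012. Then P(¬H|E) = 1 − 0.6012 = 0.3988.

P(¬H | E) ≈ 0.3988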